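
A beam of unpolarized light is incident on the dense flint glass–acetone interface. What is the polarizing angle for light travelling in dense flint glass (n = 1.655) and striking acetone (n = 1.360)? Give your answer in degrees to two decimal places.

The reflected p-component vanishes when tan θ_B = n₂/n₁.
Here n₂/n₁ = 1.360/1.655 = 0.8218, and Brewster's law gives tan θ_B = n₂/n₁. Taking the arctangent, θ_B = 39.41°.

θ_B ≈ 39.41°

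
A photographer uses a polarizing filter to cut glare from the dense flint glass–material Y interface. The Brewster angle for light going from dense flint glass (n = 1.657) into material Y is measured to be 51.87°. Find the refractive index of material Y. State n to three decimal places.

n ≈ 2.111

At the Brewster angle, tan θ_B = n₂/n₁ with n₁ on the incident side (dense flint glass) and n₂ on the transmitted side (material Y).
n₂ = n₁ tan θ_B = 1.657 × tan 51.87° = 2.111.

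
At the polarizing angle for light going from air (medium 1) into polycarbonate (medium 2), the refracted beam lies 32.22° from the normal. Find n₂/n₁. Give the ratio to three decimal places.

n₂/n₁ ≈ 1.587

θ_B + θ_t = 90°, so θ_B = 90° − 32.22° = 57.78°.
tan θ_B = n₂/n₁, so n₂/n₁ = tan 57.78° = 1.587.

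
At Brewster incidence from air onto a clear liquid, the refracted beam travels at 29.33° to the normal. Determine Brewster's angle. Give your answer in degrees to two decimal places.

θ_B ≈ 60.67°

Brewster's condition makes the reflected and refracted beams perpendicular: θ_B + θ_t = 90°.
θ_B = 90° − 29.33° = 60.67°.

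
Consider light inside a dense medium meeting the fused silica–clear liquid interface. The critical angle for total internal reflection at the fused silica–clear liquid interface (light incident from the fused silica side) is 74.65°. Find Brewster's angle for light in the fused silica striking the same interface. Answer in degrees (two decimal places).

n₂/n₁ = sin θ_c = sin 74.65° = 0.9643.
tan θ_B equals the same ratio, so θ_B = arctan(0.9643) = 43.96°.

θ_B ≈ 43.96°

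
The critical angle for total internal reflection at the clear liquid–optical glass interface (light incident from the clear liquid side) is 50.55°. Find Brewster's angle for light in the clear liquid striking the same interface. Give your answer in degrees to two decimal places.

θ_B ≈ 37.67°

sin θ_c = n₂/n₁, so n₂/n₁ = sin 50.55° = 0.7722.
Brewster: tan θ_B = n₂/n₁ = 0.7722.
θ_B = arctan(0.7722) = 37.67°.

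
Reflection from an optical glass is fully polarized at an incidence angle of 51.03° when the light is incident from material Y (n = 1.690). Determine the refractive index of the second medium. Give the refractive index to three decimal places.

Brewster's law: tan θ_B = n₂/n₁ (light incident in material Y, refracted into an optical glass).
n₂ = n₁ tan θ_B = 1.690 × tan 51.03° = 2.089.

n ≈ 2.089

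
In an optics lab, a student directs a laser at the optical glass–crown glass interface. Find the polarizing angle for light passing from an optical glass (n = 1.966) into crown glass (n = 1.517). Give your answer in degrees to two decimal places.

θ_B ≈ 37.65°

Here n₂/n₁ = 1.517/1.966 = 0.7716, and Brewster's law gives tan θ_B = n₂/n₁.
So θ_B = arctan 0.7716 = 37.65°.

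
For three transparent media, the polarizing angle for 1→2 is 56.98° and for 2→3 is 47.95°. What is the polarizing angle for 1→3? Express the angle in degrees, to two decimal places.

θ_B ≈ 59.62°

Each Brewster angle gives a ratio: n₂/n₁ = tan 56.98° = 1.5387, n₃/n₂ = tan 47.95° = 1.1087.
n₃/n₁ = 1.7059. Then tan θ_B(1→3) = n₃/n₁, so θ_B(1→3) = arctan(1.7059) = 59.62°.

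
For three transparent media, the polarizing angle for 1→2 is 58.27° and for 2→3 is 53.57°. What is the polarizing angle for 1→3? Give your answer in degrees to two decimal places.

θ_B ≈ 65.47°

tan θ_B(1→2) = n₂/n₁ = tan 58.27° = 1.6172.
tan θ_B(2→3) = n₃/n₂ = tan 53.57° = 1.3549.
Multiplying, n₃/n₁ = 1.6172 × 1.3549 = 2.1912, and θ_B(1→3) = arctan 2.1912 = 65.47°.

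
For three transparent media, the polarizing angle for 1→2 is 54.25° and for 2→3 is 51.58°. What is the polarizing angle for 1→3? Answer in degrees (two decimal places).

n₂/n₁ = tan 54.25° = 1.3891 and n₃/n₂ = tan 51.58° = 1.2608.
Multiplying, n₃/n₁ = 1.3891 × 1.2608 = 1.7513, and θ_B(1→3) = arctan 1.7513 = 60.27°.

θ_B ≈ 60.27°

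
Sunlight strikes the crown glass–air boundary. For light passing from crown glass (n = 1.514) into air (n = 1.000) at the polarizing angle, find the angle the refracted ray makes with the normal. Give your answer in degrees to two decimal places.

θ_t ≈ 56.56°

First find Brewster's angle: tan θ_B = 1.000/1.514 = 0.6605, giving θ_B = 33.44°.
At Brewster's angle the reflected and refracted rays are perpendicular, so θ_t = 90° − θ_B = 90° − 33.44° = 56.56°.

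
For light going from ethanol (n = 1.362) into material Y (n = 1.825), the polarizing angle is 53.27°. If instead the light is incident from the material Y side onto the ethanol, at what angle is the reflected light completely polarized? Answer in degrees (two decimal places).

Reversing the direction swaps n₁ and n₂, so tan θ_B' = 1/tan θ_B and θ_B' = 90° − θ_B.
Hence θ_B' = 90° − 53.27° = 36.73°.

θ_B' ≈ 36.73°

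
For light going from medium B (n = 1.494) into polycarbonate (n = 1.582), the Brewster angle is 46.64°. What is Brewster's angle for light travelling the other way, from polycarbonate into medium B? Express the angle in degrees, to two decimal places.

θ_B' ≈ 43.36°

Reversing the direction swaps n₁ and n₂, so tan θ_B' = 1/tan θ_B and θ_B' = 90° − θ_B.
Hence θ_B' = 90° − 46.64° = 43.36°.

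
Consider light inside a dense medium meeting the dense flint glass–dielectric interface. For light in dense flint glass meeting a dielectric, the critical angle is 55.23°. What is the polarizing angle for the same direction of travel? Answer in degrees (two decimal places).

n₂/n₁ = sin θ_c = sin 55.23° = 0.8214.
tan θ_B equals the same ratio, so θ_B = arctan(0.8214) = 39.40°.

θ_B ≈ 39.40°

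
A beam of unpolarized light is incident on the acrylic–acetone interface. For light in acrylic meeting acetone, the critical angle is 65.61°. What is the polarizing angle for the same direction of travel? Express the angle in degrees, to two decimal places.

n₂/n₁ = sin θ_c = sin 65.61° = 0.9108.
tan θ_B equals the same ratio, so θ_B = arctan(0.9108) = 42.33°.

θ_B ≈ 42.33°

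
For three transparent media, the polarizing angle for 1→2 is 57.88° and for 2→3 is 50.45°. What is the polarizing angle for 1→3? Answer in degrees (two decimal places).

θ_B ≈ 62.60°

Each Brewster angle gives a ratio: n₂/n₁ = tan 57.88° = 1.5929, n₃/n₂ = tan 50.45° = 1.2109.
So n₃/n₁ = (n₂/n₁)(n₃/n₂) = 1.5929 × 1.2109 = 1.9289.
θ_B(1→3) = arctan(1.9289) = 62.60°.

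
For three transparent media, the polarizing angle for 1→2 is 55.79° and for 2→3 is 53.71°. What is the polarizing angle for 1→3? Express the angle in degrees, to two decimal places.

n₂/n₁ = tan 55.79° = 1.4709 and n₃/n₂ = tan 53.71° = 1.3618.
Multiplying, n₃/n₁ = 1.4709 × 1.3618 = 2.0031, and θ_B(1→3) = arctan 2.0031 = 63.47°.

θ_B ≈ 63.47°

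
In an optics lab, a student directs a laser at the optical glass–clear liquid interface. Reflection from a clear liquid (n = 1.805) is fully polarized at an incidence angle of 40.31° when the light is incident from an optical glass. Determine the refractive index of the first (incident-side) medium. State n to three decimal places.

n ≈ 2.128

Full polarization of the reflected beam means tan θ_B = n₂/n₁, where n₁ is the incident medium (an optical glass).
n₁ = n₂ / tan θ_B = 1.805 / tan 40.31° = 2.128.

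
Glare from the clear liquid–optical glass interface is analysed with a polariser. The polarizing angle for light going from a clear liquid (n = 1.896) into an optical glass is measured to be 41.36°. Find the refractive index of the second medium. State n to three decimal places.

n ≈ 1.669

Full polarization of the reflected beam means tan θ_B = n₂/n₁, where n₁ is the incident medium (a clear liquid).
n₂ = n₁ tan θ_B = 1.896 × tan 41.36° = 1.669.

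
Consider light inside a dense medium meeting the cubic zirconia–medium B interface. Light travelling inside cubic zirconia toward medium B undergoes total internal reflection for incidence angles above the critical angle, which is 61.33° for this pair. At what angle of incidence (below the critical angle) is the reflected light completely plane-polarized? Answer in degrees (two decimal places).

θ_B ≈ 41.26°

sin θ_c = n₂/n₁, so n₂/n₁ = sin 61.33° = 0.8774.
Brewster: tan θ_B = n₂/n₁ = 0.8774.
θ_B = arctan(0.8774) = 41.26°.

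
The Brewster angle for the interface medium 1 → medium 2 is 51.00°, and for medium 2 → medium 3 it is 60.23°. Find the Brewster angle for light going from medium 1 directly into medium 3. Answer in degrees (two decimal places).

θ_B ≈ 65.15°

tan θ_B(1→2) = n₂/n₁ = tan 51.00° = 1.2349.
tan θ_B(2→3) = n₃/n₂ = tan 60.23° = 1.7482.
Multiplying, n₃/n₁ = 1.2349 × 1.7482 = 2.1589, and θ_B(1→3) = arctan 2.1589 = 65.15°.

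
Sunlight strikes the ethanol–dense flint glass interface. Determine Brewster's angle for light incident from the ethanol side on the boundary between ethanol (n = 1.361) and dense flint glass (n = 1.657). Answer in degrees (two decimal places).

θ_B ≈ 50.60°

tan θ_B = n₂/n₁ = 1.657/1.361 = 1.2175.
θ_B = arctan(1.2175) = 50.60°.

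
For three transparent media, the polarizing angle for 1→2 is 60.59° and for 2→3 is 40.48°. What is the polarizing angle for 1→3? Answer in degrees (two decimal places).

θ_B ≈ 56.56°

n₂/n₁ = tan 60.59° = 1.7740 and n₃/n₂ = tan 40.48° = 0.8535.
Multiplying, n₃/n₁ = 1.7740 × 0.8535 = 1.5141, and θ_B(1→3) = arctan 1.5141 = 56.56°.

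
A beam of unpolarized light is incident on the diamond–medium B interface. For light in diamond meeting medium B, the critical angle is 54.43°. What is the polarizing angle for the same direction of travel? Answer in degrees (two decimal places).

sin θ_c = n₂/n₁, so n₂/n₁ = sin 54.43° = 0.8134.
Brewster: tan θ_B = n₂/n₁ = 0.8134.
θ_B = arctan(0.8134) = 39.13°.

θ_B ≈ 39.13°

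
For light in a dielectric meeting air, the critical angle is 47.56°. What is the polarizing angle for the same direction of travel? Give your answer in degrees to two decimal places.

At the critical angle sin θ_c = n₂/n₁, giving n₂/n₁ = sin 47.56° = 0.7380.
Then tan θ_B = n₂/n₁ = 0.7380, so θ_B = arctan 0.7380 = 36.43°.

θ_B ≈ 36.43°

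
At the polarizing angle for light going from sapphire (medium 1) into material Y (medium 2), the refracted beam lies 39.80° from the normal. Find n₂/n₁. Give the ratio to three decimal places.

At Brewster incidence θ_B = 90° − θ_t = 90° − 39.80° = 50.20°.
tan θ_B = n₂/n₁, so n₂/n₁ = tan 50.20° = 1.200.

n₂/n₁ ≈ 1.200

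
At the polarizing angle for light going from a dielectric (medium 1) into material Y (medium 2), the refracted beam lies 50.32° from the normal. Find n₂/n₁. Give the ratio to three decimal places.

θ_B + θ_t = 90°, so θ_B = 90° − 50.32° = 39.68°.
Then n₂/n₁ = tan θ_B = tan 39.68° = 0.830.

n₂/n₁ ≈ 0.830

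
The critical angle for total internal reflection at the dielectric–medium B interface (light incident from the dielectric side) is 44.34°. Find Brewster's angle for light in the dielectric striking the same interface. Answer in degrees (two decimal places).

θ_B ≈ 34.95°

n₂/n₁ = sin θ_c = sin 44.34° = 0.6989.
tan θ_B equals the same ratio, so θ_B = arctan(0.6989) = 34.95°.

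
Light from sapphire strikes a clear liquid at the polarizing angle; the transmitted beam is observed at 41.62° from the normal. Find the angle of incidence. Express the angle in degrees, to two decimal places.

θ_B ≈ 48.38°

Since the reflected and refracted rays are at right angles at the polarizing angle, θ_B + θ_t = 90°.
So θ_B = 90° − θ_t = 90° − 41.62° = 48.38°.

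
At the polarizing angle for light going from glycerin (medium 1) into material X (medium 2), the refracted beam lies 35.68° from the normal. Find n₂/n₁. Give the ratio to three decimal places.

n₂/n₁ ≈ 1.393

θ_B + θ_t = 90°, so θ_B = 90° − 35.68° = 54.32°.
Then n₂/n₁ = tan θ_B = tan 54.32° = 1.393.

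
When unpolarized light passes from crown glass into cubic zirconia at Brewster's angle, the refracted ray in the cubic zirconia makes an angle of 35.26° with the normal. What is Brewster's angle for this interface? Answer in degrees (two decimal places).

θ_B ≈ 54.74°

At Brewster's angle the reflected and refracted rays are perpendicular, so θ_B + θ_t = 90°.
θ_B = 90° − 35.26° = 54.74°.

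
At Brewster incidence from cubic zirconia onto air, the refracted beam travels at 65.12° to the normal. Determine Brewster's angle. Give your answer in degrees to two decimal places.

θ_B ≈ 24.88°

Brewster's condition makes the reflected and refracted beams perpendicular: θ_B + θ_t = 90°.
θ_B = 90° − 65.12° = 24.88°.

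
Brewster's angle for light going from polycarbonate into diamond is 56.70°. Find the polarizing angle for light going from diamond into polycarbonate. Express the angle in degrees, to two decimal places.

θ_B' ≈ 33.30°

The two Brewster angles are complementary: θ_B' = 90° − θ_B = 90° − 56.70° = 33.30°.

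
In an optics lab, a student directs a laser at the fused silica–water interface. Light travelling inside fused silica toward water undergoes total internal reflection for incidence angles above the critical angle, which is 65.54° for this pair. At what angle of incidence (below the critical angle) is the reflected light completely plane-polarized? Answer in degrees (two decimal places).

n₂/n₁ = sin θ_c = sin 65.54° = 0.9103.
tan θ_B equals the same ratio, so θ_B = arctan(0.9103) = 42.31°.

θ_B ≈ 42.31°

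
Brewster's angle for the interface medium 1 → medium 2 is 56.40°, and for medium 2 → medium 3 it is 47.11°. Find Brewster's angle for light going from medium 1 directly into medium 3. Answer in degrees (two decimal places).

θ_B ≈ 58.32°

Each Brewster angle gives a ratio: n₂/n₁ = tan 56.40° = 1.5051, n₃/n₂ = tan 47.11° = 1.0765.
Multiplying, n₃/n₁ = 1.5051 × 1.0765 = 1.6203, and θ_B(1→3) = arctan 1.6203 = 58.32°.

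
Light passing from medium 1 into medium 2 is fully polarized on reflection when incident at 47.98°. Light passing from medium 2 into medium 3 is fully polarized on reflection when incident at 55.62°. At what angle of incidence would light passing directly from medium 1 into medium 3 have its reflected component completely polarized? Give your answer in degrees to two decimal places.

n₂/n₁ = tan 47.98° = 1.1098 and n₃/n₂ = tan 55.62° = 1.4616.
So n₃/n₁ = (n₂/n₁)(n₃/n₂) = 1.1098 × 1.4616 = 1.6221.
θ_B(1→3) = arctan(1.6221) = 58.35°.

θ_B ≈ 58.35°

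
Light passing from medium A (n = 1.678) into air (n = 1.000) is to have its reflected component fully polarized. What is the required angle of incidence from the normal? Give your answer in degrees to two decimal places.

Brewster's condition: tan θ_B = n₂/n₁ = 1.000/1.678 = 0.5959. Taking the arctangent, θ_B = 30.79°.

θ_B ≈ 30.79°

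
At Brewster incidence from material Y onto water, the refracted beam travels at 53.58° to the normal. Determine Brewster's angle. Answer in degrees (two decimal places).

At Brewster's angle the reflected and refracted rays are perpendicular, so θ_B + θ_t = 90°.
θ_B = 90° − 53.58° = 36.42°.

θ_B ≈ 36.42°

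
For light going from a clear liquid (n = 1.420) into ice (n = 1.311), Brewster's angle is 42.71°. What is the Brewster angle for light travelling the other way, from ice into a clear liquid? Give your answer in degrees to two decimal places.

θ_B' ≈ 47.29°

Reversing the direction swaps n₁ and n₂, so tan θ_B' = 1/tan θ_B and θ_B' = 90° − θ_B.
Hence θ_B' = 90° − 42.71° = 47.29°.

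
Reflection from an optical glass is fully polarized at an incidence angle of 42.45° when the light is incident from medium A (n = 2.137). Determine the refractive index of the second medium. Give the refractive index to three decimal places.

Brewster's law: tan θ_B = n₂/n₁ (light incident in medium A, refracted into an optical glass).
n₂ = n₁ tan θ_B = 2.137 × tan 42.45° = 1.955.

n ≈ 1.955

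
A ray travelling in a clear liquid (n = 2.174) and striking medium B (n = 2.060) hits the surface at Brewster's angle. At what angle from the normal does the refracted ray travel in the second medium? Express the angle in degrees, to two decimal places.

θ_t ≈ 46.54°

First find Brewster's angle: tan θ_B = 2.060/2.174 = 0.9476, giving θ_B = 43.46°.
The refracted ray is perpendicular to the reflected ray, so θ_t = 90° − θ_B = 46.54°.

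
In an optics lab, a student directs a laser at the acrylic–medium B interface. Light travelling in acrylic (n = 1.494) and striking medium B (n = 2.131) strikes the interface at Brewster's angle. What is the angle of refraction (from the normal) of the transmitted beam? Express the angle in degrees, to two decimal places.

θ_t ≈ 35.03°

First find Brewster's angle: tan θ_B = 2.131/1.494 = 1.4264, giving θ_B = 54.97°.
The refracted ray is perpendicular to the reflected ray, so θ_t = 90° − θ_B = 35.03°.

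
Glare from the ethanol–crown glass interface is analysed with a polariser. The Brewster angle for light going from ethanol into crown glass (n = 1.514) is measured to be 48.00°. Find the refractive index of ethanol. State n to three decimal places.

n ≈ 1.363

At the Brewster angle, tan θ_B = n₂/n₁ with n₁ on the incident side (ethanol) and n₂ on the transmitted side (crown glass).
n₁ = n₂ / tan θ_B = 1.514 / tan 48.00° = 1.363.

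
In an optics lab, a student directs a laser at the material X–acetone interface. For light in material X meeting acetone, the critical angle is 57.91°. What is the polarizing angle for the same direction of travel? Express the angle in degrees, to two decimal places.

θ_B ≈ 40.27°

sin θ_c = n₂/n₁, so n₂/n₁ = sin 57.91° = 0.8472.
Brewster: tan θ_B = n₂/n₁ = 0.8472.
θ_B = arctan(0.8472) = 40.27°.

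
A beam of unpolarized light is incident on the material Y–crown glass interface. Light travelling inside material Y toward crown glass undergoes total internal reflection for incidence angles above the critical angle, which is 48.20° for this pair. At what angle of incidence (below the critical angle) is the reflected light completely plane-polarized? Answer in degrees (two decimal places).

sin θ_c = n₂/n₁, so n₂/n₁ = sin 48.20° = 0.7455.
Brewster: tan θ_B = n₂/n₁ = 0.7455.
θ_B = arctan(0.7455) = 36.70°.

θ_B ≈ 36.70°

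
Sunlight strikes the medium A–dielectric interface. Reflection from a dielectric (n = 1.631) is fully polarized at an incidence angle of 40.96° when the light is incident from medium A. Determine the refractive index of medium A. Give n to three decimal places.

n ≈ 1.879

Full polarization of the reflected beam means tan θ_B = n₂/n₁, where n₁ is the incident medium (medium A).
n₁ = n₂ / tan θ_B = 1.631 / tan 40.96° = 1.879.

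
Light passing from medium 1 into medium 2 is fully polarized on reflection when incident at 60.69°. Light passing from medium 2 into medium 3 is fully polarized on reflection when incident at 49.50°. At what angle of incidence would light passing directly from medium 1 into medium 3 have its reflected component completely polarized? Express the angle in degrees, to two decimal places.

θ_B ≈ 64.38°

tan θ_B(1→2) = n₂/n₁ = tan 60.69° = 1.7813.
tan θ_B(2→3) = n₃/n₂ = tan 49.50° = 1.1708.
n₃/n₁ = 2.0856. Then tan θ_B(1→3) = n₃/n₁, so θ_B(1→3) = arctan(2.0856) = 64.38°.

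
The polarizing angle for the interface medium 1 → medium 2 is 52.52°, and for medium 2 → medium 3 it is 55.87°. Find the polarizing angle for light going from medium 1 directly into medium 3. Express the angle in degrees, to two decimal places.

tan θ_B(1→2) = n₂/n₁ = tan 52.52° = 1.3042.
tan θ_B(2→3) = n₃/n₂ = tan 55.87° = 1.4753.
n₃/n₁ = 1.9241. Then tan θ_B(1→3) = n₃/n₁, so θ_B(1→3) = arctan(1.9241) = 62.54°.

θ_B ≈ 62.54°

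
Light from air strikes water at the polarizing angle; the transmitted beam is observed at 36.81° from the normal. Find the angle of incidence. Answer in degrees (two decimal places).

θ_B ≈ 53.19°

Brewster's condition makes the reflected and refracted beams perpendicular: θ_B + θ_t = 90°.
So θ_B = 90° − θ_t = 90° − 36.81° = 53.19°.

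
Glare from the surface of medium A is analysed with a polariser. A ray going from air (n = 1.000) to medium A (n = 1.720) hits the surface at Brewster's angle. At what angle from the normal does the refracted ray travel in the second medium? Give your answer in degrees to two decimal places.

θ_t ≈ 30.17°

tan θ_B = n₂/n₁ = 1.720/1.000 = 1.7200, so θ_B = 59.83°.
Since θ_B + θ_t = 90° at Brewster incidence, θ_t = 90° − 59.83° = 30.17°.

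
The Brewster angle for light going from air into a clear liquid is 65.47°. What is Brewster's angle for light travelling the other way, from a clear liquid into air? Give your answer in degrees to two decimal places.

tan θ_B' = n₁/n₂ = 1/tan θ_B, so θ_B' = 90° − θ_B.
θ_B' = 90° − 65.47° = 24.53°.

θ_B' ≈ 24.53°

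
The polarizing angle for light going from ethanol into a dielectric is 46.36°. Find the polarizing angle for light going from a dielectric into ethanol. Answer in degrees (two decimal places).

θ_B' ≈ 43.64°

tan θ_B' = n₁/n₂ = 1/tan θ_B, so θ_B' = 90° − θ_B.
θ_B' = 90° − 46.36° = 43.64°.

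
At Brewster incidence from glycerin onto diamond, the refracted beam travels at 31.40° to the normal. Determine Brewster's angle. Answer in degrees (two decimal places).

θ_B ≈ 58.60°

At Brewster's angle the reflected and refracted rays are perpendicular, so θ_B + θ_t = 90°.
So θ_B = 90° − θ_t = 90° − 31.40° = 58.60°.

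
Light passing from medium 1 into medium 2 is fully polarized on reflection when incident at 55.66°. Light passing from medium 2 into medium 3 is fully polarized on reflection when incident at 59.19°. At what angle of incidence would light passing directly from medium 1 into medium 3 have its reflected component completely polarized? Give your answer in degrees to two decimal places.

Each Brewster angle gives a ratio: n₂/n₁ = tan 55.66° = 1.4637, n₃/n₂ = tan 59.19° = 1.6769.
So n₃/n₁ = (n₂/n₁)(n₃/n₂) = 1.4637 × 1.6769 = 2.4545.
θ_B(1→3) = arctan(2.4545) = 67.83°.

θ_B ≈ 67.83°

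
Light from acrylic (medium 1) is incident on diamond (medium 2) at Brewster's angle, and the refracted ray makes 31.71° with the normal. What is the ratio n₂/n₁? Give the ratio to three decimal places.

n₂/n₁ ≈ 1.619

At Brewster incidence θ_B = 90° − θ_t = 90° − 31.71° = 58.29°.
tan θ_B = n₂/n₁, so n₂/n₁ = tan 58.29° = 1.619.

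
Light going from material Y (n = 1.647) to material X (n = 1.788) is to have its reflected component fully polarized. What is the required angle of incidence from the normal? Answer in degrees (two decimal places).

θ_B ≈ 47.35°

Brewster's condition: tan θ_B = n₂/n₁ = 1.788/1.647 = 1.0856.
θ_B = arctan(1.0856) = 47.35°.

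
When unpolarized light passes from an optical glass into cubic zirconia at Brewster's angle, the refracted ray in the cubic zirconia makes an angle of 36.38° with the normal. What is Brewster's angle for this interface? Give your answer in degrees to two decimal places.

θ_B ≈ 53.62°

Brewster's condition makes the reflected and refracted beams perpendicular: θ_B + θ_t = 90°.
So θ_B = 90° − θ_t = 90° − 36.38° = 53.62°.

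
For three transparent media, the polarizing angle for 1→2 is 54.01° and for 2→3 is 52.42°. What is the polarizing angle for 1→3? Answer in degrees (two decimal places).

θ_B ≈ 60.80°

Each Brewster angle gives a ratio: n₂/n₁ = tan 54.01° = 1.3769, n₃/n₂ = tan 52.42° = 1.2995.
Multiplying, n₃/n₁ = 1.3769 × 1.2995 = 1.7892, and θ_B(1→3) = arctan 1.7892 = 60.80°.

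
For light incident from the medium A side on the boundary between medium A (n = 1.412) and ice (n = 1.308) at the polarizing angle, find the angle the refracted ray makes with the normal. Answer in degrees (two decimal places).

θ_t ≈ 47.19°

θ_B = arctan(n₂/n₁) = arctan(1.308/1.412) = 42.81°.
Since θ_B + θ_t = 90° at Brewster incidence, θ_t = 90° − 42.81° = 47.19°.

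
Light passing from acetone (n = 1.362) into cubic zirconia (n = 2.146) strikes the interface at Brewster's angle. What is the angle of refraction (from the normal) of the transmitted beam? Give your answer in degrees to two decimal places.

θ_t ≈ 32.40°

First find Brewster's angle: tan θ_B = 2.146/1.362 = 1.5756, giving θ_B = 57.60°.
The refracted ray is perpendicular to the reflected ray, so θ_t = 90° − θ_B = 32.40°.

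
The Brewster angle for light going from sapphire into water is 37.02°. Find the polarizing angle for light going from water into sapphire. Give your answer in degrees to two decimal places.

θ_B' ≈ 52.98°

Reversing the direction swaps n₁ and n₂, so tan θ_B' = 1/tan θ_B and θ_B' = 90° − θ_B.
Hence θ_B' = 90° − 37.02° = 52.98°.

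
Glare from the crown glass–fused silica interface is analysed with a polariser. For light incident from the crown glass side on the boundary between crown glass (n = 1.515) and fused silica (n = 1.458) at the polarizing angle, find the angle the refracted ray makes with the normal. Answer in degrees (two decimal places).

θ_B = arctan(n₂/n₁) = arctan(1.458/1.515) = 43.90°.
Since θ_B + θ_t = 90° at Brewster incidence, θ_t = 90° − 43.90° = 46.10°.

θ_t ≈ 46.10°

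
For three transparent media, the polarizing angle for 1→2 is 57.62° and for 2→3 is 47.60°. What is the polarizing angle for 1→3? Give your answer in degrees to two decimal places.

tan θ_B(1→2) = n₂/n₁ = tan 57.62° = 1.5770.
tan θ_B(2→3) = n₃/n₂ = tan 47.60° = 1.0951.
Multiplying, n₃/n₁ = 1.5770 × 1.0951 = 1.7270, and θ_B(1→3) = arctan 1.7270 = 59.93°.

θ_B ≈ 59.93°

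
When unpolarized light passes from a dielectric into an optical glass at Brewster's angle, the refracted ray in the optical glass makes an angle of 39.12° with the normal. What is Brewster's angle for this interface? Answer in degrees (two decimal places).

θ_B ≈ 50.88°

Since the reflected and refracted rays are at right angles at the polarizing angle, θ_B + θ_t = 90°.
So θ_B = 90° − θ_t = 90° − 39.12° = 50.88°.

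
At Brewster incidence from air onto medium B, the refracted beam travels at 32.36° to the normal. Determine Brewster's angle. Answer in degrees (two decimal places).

Since the reflected and refracted rays are at right angles at the polarizing angle, θ_B + θ_t = 90°.
θ_B = 90° − 32.36° = 57.64°.

θ_B ≈ 57.64°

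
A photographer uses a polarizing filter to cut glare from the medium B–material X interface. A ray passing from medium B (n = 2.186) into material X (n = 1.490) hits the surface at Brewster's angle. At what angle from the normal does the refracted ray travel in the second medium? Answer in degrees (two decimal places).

θ_t ≈ 55.72°

θ_B = arctan(n₂/n₁) = arctan(1.490/2.186) = 34.28°.
The refracted ray is perpendicular to the reflected ray, so θ_t = 90° − θ_B = 55.72°.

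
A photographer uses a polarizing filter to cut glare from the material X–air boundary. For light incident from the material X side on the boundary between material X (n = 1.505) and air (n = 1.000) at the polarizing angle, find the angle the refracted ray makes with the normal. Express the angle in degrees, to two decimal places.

θ_t ≈ 56.40°

First find Brewster's angle: tan θ_B = 1.000/1.505 = 0.6645, giving θ_B = 33.60°.
At Brewster's angle the reflected and refracted rays are perpendicular, so θ_t = 90° − θ_B = 90° − 33.60° = 56.40°.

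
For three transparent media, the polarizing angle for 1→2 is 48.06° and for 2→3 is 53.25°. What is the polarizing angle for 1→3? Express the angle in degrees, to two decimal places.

tan θ_B(1→2) = n₂/n₁ = tan 48.06° = 1.1130.
tan θ_B(2→3) = n₃/n₂ = tan 53.25° = 1.3392.
So n₃/n₁ = (n₂/n₁)(n₃/n₂) = 1.1130 × 1.3392 = 1.4904.
θ_B(1→3) = arctan(1.4904) = 56.14°.

θ_B ≈ 56.14°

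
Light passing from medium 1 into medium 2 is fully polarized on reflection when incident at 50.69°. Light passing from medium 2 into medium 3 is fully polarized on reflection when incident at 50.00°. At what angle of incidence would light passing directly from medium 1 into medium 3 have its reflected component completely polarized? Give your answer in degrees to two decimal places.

θ_B ≈ 55.51°

n₂/n₁ = tan 50.69° = 1.2213 and n₃/n₂ = tan 50.00° = 1.1918.
Multiplying, n₃/n₁ = 1.2213 × 1.1918 = 1.4555, and θ_B(1→3) = arctan 1.4555 = 55.51°.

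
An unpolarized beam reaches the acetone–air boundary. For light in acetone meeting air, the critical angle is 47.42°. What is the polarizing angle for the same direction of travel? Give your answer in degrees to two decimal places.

θ_B ≈ 36.37°

At the critical angle sin θ_c = n₂/n₁, giving n₂/n₁ = sin 47.42° = 0.7363.
Then tan θ_B = n₂/n₁ = 0.7363, so θ_B = arctan 0.7363 = 36.37°.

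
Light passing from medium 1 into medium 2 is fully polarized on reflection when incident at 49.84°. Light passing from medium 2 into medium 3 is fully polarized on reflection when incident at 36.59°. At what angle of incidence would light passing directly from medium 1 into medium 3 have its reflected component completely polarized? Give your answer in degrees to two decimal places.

θ_B ≈ 41.34°

tan θ_B(1→2) = n₂/n₁ = tan 49.84° = 1.1850.
tan θ_B(2→3) = n₃/n₂ = tan 36.59° = 0.7424.
n₃/n₁ = 0.8798. Then tan θ_B(1→3) = n₃/n₁, so θ_B(1→3) = arctan(0.8798) = 41.34°.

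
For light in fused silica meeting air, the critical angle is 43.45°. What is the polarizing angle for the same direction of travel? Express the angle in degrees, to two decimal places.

θ_B ≈ 34.52°

At the critical angle sin θ_c = n₂/n₁, giving n₂/n₁ = sin 43.45° = 0.6877.
Then tan θ_B = n₂/n₁ = 0.6877, so θ_B = arctan 0.6877 = 34.52°.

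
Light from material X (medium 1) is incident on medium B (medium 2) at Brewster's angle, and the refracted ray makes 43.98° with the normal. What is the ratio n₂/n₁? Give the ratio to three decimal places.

At Brewster incidence θ_B = 90° − θ_t = 90° − 43.98° = 46.02°.
Then n₂/n₁ = tan θ_B = tan 46.02° = 1.036.

n₂/n₁ ≈ 1.036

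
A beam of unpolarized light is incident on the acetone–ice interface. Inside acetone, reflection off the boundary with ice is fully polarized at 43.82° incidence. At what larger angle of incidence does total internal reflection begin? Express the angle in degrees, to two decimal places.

From Brewster, n₂/n₁ = tan θ_B = tan 43.82° = 0.9596.
Then sin θ_c = n₂/n₁ = 0.9596, so θ_c = arcsin 0.9596 = 73.67°.

θ_c ≈ 73.67°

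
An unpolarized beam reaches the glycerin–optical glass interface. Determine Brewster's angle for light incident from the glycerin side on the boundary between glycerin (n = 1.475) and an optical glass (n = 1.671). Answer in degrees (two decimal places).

tan θ_B = n₂/n₁ = 1.671/1.475 = 1.1329.
θ_B = arctan(1.1329) = 48.56°.

θ_B ≈ 48.56°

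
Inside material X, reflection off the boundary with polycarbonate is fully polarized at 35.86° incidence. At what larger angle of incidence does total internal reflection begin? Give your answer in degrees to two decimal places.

From Brewster, n₂/n₁ = tan θ_B = tan 35.86° = 0.7228.
Then sin θ_c = n₂/n₁ = 0.7228, so θ_c = arcsin 0.7228 = 46.29°.

θ_c ≈ 46.29°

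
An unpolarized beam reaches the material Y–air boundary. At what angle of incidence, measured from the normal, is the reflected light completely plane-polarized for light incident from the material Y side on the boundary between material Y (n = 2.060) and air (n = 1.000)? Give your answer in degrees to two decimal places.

θ_B ≈ 25.89°

Brewster's condition: tan θ_B = n₂/n₁ = 1.000/2.060 = 0.4854. Taking the arctangent, θ_B = 25.89°.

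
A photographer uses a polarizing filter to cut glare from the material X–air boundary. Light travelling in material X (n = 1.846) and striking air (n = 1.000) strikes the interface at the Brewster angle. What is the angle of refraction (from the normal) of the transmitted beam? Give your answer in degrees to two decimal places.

θ_B = arctan(n₂/n₁) = arctan(1.000/1.846) = 28.44°.
At Brewster's angle the reflected and refracted rays are perpendicular, so θ_t = 90° − θ_B = 90° − 28.44° = 61.56°.

θ_t ≈ 61.56°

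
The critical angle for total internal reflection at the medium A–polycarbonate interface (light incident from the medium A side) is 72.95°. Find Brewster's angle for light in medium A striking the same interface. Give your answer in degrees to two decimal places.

θ_B ≈ 43.71°

n₂/n₁ = sin θ_c = sin 72.95° = 0.9560.
tan θ_B equals the same ratio, so θ_B = arctan(0.9560) = 43.71°.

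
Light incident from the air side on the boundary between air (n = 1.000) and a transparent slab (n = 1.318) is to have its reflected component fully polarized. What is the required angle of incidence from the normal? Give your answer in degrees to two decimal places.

Here n₂/n₁ = 1.318/1.000 = 1.3180, and Brewster's law gives tan θ_B = n₂/n₁. Taking the arctangent, θ_B = 52.81°.

θ_B ≈ 52.81°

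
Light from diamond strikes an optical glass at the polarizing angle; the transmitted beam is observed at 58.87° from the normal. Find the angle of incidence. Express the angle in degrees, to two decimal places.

θ_B ≈ 31.13°

Since the reflected and refracted rays are at right angles at the polarizing angle, θ_B + θ_t = 90°.
θ_B = 90° − 58.87° = 31.13°.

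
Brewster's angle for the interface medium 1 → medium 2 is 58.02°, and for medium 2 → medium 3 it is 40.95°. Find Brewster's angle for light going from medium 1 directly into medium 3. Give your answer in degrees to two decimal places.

tan θ_B(1→2) = n₂/n₁ = tan 58.02° = 1.6016.
tan θ_B(2→3) = n₃/n₂ = tan 40.95° = 0.8678.
n₃/n₁ = 1.3898. Then tan θ_B(1→3) = n₃/n₁, so θ_B(1→3) = arctan(1.3898) = 54.26°.

θ_B ≈ 54.26°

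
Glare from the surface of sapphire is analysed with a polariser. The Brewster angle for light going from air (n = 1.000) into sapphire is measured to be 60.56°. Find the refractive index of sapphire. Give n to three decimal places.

n ≈ 1.772

Full polarization of the reflected beam means tan θ_B = n₂/n₁, where n₁ is the incident medium (air).
n₂ = n₁ tan θ_B = 1.000 × tan 60.56° = 1.772.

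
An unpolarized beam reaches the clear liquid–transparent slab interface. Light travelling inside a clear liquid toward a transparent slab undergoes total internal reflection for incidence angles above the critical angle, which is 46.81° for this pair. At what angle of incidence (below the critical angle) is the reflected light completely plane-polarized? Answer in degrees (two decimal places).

θ_B ≈ 36.10°

At the critical angle sin θ_c = n₂/n₁, giving n₂/n₁ = sin 46.81° = 0.7291.
Then tan θ_B = n₂/n₁ = 0.7291, so θ_B = arctan 0.7291 = 36.10°.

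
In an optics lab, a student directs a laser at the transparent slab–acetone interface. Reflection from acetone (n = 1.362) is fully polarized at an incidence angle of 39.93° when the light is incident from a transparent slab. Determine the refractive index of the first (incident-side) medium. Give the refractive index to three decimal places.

n ≈ 1.627

Brewster's law: tan θ_B = n₂/n₁ (light incident in a transparent slab, refracted into acetone).
n₁ = n₂ / tan θ_B = 1.362 / tan 39.93° = 1.627.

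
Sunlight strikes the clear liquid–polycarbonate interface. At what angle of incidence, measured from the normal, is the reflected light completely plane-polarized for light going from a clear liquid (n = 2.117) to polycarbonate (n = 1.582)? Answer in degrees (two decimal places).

tan θ_B = n₂/n₁ = 1.582/2.117 = 0.7473. Taking the arctangent, θ_B = 36.77°.

θ_B ≈ 36.77°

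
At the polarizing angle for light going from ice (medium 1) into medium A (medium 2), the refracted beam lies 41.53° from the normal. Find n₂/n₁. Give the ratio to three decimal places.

At Brewster incidence θ_B = 90° − θ_t = 90° − 41.53° = 48.47°.
tan θ_B = n₂/n₁, so n₂/n₁ = tan 48.47° = 1.129.

n₂/n₁ ≈ 1.129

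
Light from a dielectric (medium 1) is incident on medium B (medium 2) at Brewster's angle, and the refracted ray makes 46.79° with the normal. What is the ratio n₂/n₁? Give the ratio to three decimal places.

n₂/n₁ ≈ 0.939

θ_B + θ_t = 90°, so θ_B = 90° − 46.79° = 43.21°.
tan θ_B = n₂/n₁, so n₂/n₁ = tan 43.21° = 0.939.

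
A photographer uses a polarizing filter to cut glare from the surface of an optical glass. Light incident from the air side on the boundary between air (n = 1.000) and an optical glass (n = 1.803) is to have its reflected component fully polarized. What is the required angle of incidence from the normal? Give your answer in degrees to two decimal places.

tan θ_B = n₂/n₁ = 1.803/1.000 = 1.8030. Taking the arctangent, θ_B = 60.99°.

θ_B ≈ 60.99°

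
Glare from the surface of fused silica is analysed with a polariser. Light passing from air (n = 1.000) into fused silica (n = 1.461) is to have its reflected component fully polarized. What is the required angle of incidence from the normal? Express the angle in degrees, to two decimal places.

tan θ_B = n₂/n₁ = 1.461/1.000 = 1.4610.
So θ_B = arctan 1.4610 = 55.61°.

θ_B ≈ 55.61°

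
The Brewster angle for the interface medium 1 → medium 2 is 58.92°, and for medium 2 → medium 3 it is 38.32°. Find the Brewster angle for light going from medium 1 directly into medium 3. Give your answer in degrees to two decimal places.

n₂/n₁ = tan 58.92° = 1.6590 and n₃/n₂ = tan 38.32° = 0.7903.
n₃/n₁ = 1.3112. Then tan θ_B(1→3) = n₃/n₁, so θ_B(1→3) = arctan(1.3112) = 52.67°.

θ_B ≈ 52.67°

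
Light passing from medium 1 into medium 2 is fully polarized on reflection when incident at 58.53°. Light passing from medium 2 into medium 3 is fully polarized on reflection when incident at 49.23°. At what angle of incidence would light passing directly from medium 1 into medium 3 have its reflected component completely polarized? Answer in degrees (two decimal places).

θ_B ≈ 62.18°

tan θ_B(1→2) = n₂/n₁ = tan 58.53° = 1.6338.
tan θ_B(2→3) = n₃/n₂ = tan 49.23° = 1.1597.
n₃/n₁ = 1.8947. Then tan θ_B(1→3) = n₃/n₁, so θ_B(1→3) = arctan(1.8947) = 62.18°.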